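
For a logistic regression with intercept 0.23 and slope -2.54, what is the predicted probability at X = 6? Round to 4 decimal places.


Linear predictor: z = 0.23 + -2.54 * 6 = -15.0100.
P = 1/(1 + exp(15.0100)) = 1/(1 + 3301871.5433) = 0.0000.

0.0000


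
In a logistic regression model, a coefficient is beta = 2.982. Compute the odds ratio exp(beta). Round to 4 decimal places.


The odds ratio is computed as:
OR = e^(2.982) = 19.7272.

19.7272


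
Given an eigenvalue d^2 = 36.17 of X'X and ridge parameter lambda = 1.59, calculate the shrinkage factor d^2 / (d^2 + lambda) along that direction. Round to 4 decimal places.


Compute the denominator: 36.17 + 1.59 = 37.7600.
Shrinkage factor = 36.17 / 37.7600 = 0.9579.

0.9579


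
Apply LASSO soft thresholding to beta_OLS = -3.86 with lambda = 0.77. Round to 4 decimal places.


Absolute value: |-3.86| = 3.86.
Compare to lambda = 0.77.
Since |beta| > lambda, coefficient = sign(beta)*(|beta| - lambda) = -3.0900.

-3.0900


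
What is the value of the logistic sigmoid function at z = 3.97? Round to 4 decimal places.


exp(-3.9700) = 0.0189.
1 + exp(-z) = 1.0189.
sigmoid = 1/1.0189 = 0.9815.

0.9815


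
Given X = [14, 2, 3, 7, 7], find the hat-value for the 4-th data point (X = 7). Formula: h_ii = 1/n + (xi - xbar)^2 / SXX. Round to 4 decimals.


Mean of X: xbar = 6.6000.
SXX = 89.2000.
For X = 7: h = 1/5 + (7 - 6.6000)^2/89.2000 = 0.2018.

0.2018


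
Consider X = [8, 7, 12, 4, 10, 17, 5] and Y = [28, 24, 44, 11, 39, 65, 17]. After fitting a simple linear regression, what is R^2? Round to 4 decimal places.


After computing the OLS fit (b0=-4.3286, b1=4.1000):
SSres = 8.5143, SStot = 2025.7143.
R^2 = 1 - 8.5143/2025.7143 = 0.9958.

0.9958


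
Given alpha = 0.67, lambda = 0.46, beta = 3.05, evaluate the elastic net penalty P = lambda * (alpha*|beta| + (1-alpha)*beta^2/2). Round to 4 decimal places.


L1 component = 0.67 * |3.05| = 2.0435.
L2 component = 0.33 * 3.05^2 / 2 = 1.5349.
Penalty = 0.46 * (2.0435 + 1.5349) = 0.46 * 3.5784 = 1.6461.

1.6461


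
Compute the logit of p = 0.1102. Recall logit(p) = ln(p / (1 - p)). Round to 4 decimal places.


The odds are p/(1-p) = 0.1102 / 0.8898 = 0.1238.
logit(p) = ln(0.1238) = -2.0887.

-2.0887


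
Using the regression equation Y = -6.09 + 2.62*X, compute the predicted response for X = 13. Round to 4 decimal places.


Predicted value:
Y = -6.09 + (2.62)(13) = -6.09 + 34.0600 = 27.9700.

27.9700


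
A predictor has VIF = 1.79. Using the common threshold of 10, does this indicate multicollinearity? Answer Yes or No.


Check: VIF = 1.79 vs threshold = 10.
Since 1.79 < 10, the answer is No.

No


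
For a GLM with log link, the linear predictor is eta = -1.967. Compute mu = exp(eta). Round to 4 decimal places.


mu = exp(eta) = exp(-1.967).
= 0.1399.

0.1399


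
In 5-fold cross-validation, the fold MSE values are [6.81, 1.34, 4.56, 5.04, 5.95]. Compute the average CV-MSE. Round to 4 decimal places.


Add all fold MSEs: 23.7000.
Divide by k = 5: 23.7000/5 = 4.7400.

4.7400


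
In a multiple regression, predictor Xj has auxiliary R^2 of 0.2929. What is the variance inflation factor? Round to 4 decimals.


Using VIF = 1/(1 - R^2_j):
1 - 0.2929 = 0.7071.
VIF = 1.4142.

1.4142


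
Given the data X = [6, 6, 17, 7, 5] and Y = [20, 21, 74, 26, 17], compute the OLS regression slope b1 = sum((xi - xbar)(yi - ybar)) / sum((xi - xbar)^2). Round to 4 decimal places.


Calculate xbar = 8.2000, ybar = 31.6000.
S_xx = 98.8000, S_xy = 475.4000.
Using b1 = S_xy / S_xx = 475.4000 / 98.8000, we get b1 = 4.8117.

4.8117


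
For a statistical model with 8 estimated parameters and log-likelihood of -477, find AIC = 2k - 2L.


Compute:
2k = 2*8 = 16.
-2*loglik = -2*(-477) = 954.
AIC = 16 + 954 = 970.

970


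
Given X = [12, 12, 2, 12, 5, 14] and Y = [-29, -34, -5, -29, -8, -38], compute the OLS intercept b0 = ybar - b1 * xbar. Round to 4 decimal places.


Compute b1 = -2.8355 from the OLS formula.
With xbar = 9.5000 and ybar = -23.8333, the intercept is:
b0 = -23.8333 - -2.8355 * 9.5000 = 3.1039.

3.1039


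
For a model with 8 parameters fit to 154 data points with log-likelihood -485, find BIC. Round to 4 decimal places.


ln(154) = 5.036953.
k * ln(n) = 8 * 5.036953 = 40.295624.
-2L = 970.
BIC = 40.295624 + 970 = 1010.295624, which rounds to 1010.2956.

1010.2956


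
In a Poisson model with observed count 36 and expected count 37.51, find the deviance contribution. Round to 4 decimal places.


Compute y*ln(y/mu) = 36*ln(36/37.51) = 36*-0.041089 = -1.479204.
y - mu = -1.51.
D = 2*(-1.479204 - (-1.51)) = 0.061592, which rounds to 0.0616.

0.0616


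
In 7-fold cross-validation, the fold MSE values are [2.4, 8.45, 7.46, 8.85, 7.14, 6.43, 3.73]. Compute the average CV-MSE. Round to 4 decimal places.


Add all fold MSEs: 44.4600.
Divide by k = 7: 44.4600/7 = 6.3514.

6.3514


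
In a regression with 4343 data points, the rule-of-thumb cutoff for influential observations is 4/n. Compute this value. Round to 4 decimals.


Using the rule of thumb:
Threshold = 4 / 4343 = 0.0009.

0.0009


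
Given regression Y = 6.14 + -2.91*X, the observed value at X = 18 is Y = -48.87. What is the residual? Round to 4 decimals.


Compute yhat = 6.14 + (-2.91)(18) = -46.2400.
Residual = actual - predicted = -48.87 - -46.2400 = -2.6300.

-2.6300


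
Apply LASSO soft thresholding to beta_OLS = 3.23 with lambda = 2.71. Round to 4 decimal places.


|beta_OLS| = 3.23.
lambda = 2.71.
Since |beta| > lambda, coefficient = sign(beta)*(|beta| - lambda) = 0.5200.
Result = 0.5200.

0.5200


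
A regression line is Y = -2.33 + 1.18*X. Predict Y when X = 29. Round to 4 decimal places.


Plug X = 29 into Y = -2.33 + 1.18*X:
Y = -2.33 + 34.2200 = 31.8900.

31.8900


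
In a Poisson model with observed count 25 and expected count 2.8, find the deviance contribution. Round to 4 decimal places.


First: ln(25/2.8) = 2.189256.
Then: 25 * 2.189256 = 54.731400.
y - mu = 25 - 2.8 = 22.2.
D = 2(54.731400 - 22.2) = 65.062800, which rounds to 65.0628.

65.0628


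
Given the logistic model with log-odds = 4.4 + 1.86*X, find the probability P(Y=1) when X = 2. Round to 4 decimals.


Compute z = 4.4 + (1.86)(2) = 8.1200.
exp(-z) = 0.0003.
P = 1/(1 + 0.0003) = 0.9997.

0.9997


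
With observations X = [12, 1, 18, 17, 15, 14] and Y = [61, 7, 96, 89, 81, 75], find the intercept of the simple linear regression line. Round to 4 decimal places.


Compute b1 = 5.2201 from the OLS formula.
With xbar = 12.8333 and ybar = 68.1667, the intercept is:
b0 = 68.1667 - 5.2201 * 12.8333 = 1.1755.

1.1755


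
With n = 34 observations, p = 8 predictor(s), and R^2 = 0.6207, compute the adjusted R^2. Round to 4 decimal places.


Using the formula:
(1 - 0.6207) = 0.3793.
Multiply by 33/25: 0.3793 * 33 = 12.5169, then 12.5169 / 25 = 0.5007.
Adj R^2 = 1 - 0.5007 = 0.4993.

0.4993


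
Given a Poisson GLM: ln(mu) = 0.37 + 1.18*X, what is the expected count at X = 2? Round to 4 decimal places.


eta = 0.37 + 1.18 * 2 = 2.7300.
mu = exp(2.7300) = 15.3329.

15.3329


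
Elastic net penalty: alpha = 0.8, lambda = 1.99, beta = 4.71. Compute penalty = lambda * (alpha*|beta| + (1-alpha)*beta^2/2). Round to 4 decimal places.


Compute:
L1 = 0.8 * 4.71 = 3.7680.
L2 = 0.2 * 4.71^2 / 2 = 2.2184.
Penalty = 1.99 * (3.7680 + 2.2184) = 11.9130.

11.9130


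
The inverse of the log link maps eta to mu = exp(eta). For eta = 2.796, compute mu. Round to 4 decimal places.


mu = exp(eta) = exp(2.796).
= 16.3790.

16.3790


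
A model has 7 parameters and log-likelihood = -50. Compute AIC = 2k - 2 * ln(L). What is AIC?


AIC = 2*7 - 2*(-50).
= 14 + 100 = 114.

114


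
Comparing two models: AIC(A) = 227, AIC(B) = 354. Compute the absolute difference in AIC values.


|AIC_A - AIC_B| = |227 - 354| = 127.
Model A is preferred (lower AIC).

127


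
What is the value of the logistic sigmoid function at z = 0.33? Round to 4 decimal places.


Compute exp(-0.3300) = 0.7189.
Sigmoid = 1 / (1 + 0.7189) = 1 / 1.7189 = 0.5818.

0.5818


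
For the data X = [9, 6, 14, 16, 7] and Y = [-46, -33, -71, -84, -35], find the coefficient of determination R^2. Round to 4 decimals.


Fit the OLS line: b0 = -0.2642, b1 = -5.1477.
SSres = 9.1166.
SStot = 2054.8000.
R^2 = 1 - 9.1166/2054.8000 = 0.9956.

0.9956


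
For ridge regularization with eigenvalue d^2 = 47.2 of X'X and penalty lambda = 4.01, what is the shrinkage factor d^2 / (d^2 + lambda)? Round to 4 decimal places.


d^2 + lambda = 47.2 + 4.01 = 51.2100.
Shrinkage factor = 47.2/51.2100 = 0.9217.

0.9217


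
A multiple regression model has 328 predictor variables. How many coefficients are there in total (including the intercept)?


Each predictor gets one coefficient, plus one intercept.
Total parameters = 328 + 1 = 329.

329


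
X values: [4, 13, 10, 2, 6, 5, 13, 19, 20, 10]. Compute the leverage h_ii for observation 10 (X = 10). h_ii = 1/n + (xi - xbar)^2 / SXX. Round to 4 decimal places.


Compute xbar = 10.2000 with n = 10 observations.
SXX = 339.6000.
Leverage = 1/10 + (10 - 10.2000)^2/339.6000 = 0.1001.

0.1001


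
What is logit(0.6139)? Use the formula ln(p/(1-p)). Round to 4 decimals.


The odds are p/(1-p) = 0.6139 / 0.3861 = 1.5900.
logit(p) = ln(1.5900) = 0.4637.

0.4637


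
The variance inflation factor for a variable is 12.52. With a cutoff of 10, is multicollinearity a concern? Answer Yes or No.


The threshold is 10.
VIF = 12.52 is >= 10.
Multicollinearity indication: Yes.

Yes


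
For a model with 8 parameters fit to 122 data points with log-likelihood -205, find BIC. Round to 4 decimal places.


k * ln(n) = 8 * ln(122) = 8 * 4.804021 = 38.432168.
-2 * loglik = -2 * (-205) = 410.
BIC = 38.432168 + 410 = 448.432168, which rounds to 448.4322.

448.4322


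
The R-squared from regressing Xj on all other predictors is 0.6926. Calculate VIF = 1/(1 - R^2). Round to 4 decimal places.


Denominator: 1 - 0.6926 = 0.3074.
VIF = 1 / 0.3074 = 3.2531.

3.2531


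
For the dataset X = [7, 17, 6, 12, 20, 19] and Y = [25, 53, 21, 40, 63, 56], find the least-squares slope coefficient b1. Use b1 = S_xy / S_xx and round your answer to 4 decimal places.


First compute the means: xbar = 13.5000, ybar = 43.0000.
Then S_xx = sum((xi - xbar)^2) = 185.5000.
S_xy = sum((xi - xbar)(yi - ybar)) = 523.0000.
b1 = S_xy / S_xx = 523.0000 / 185.5000 = 2.8194.

2.8194


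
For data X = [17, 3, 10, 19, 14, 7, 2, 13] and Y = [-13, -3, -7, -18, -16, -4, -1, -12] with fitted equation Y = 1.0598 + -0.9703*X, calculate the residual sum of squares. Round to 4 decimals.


For each point, residual = actual - predicted.
Residuals: [2.4353, -1.1489, 1.6432, -0.6241, -3.4756, 1.7323, -0.1192, -0.4459].
Sum of squared residuals = 25.6340.

25.6340


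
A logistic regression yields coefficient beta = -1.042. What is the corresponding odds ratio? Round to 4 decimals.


exp(-1.042) = 0.3527.
So the odds ratio is 0.3527.

0.3527


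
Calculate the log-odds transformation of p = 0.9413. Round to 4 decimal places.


Compute the odds: 0.9413/0.0587 = 16.0358.
Take the natural log: ln(16.0358) = 2.7748.

2.7748


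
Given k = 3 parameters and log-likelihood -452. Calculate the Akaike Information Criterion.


AIC = 2k - 2*loglik = 2(3) - 2(-452).
= 6 + 904 = 910.

910


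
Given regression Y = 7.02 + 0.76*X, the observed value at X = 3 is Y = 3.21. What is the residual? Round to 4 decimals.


Predicted = 7.02 + 0.76 * 3 = 9.3000.
Residual = 3.21 - 9.3000 = -6.0900.

-6.0900


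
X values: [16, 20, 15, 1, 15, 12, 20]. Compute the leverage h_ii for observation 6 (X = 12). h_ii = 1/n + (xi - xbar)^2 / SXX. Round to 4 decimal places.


Mean of X: xbar = 14.1429.
SXX = 250.8571.
For X = 12: h = 1/7 + (12 - 14.1429)^2/250.8571 = 0.1612.

0.1612


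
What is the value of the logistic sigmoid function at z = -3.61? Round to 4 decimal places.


Compute exp(3.6100) = 36.9661.
Sigmoid = 1 / (1 + 36.9661) = 1 / 37.9661 = 0.0263.

0.0263


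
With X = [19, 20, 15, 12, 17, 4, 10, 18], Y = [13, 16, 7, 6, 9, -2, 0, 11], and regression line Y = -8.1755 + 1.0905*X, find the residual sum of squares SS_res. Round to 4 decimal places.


For each point, residual = actual - predicted.
Residuals: [0.4560, 2.3655, -1.1820, 1.0895, -1.3630, 1.8135, -2.7295, -0.4535].
Sum of squared residuals = 21.1900.

21.1900


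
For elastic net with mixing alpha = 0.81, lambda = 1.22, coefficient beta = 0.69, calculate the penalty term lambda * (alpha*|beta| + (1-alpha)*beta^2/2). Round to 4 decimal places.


L1 component = 0.81 * |0.69| = 0.5589.
L2 component = 0.19 * 0.69^2 / 2 = 0.0452.
Penalty = 1.22 * (0.5589 + 0.0452) = 1.22 * 0.6041 = 0.7370.

0.7370


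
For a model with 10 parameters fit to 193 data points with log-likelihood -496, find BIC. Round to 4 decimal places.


ln(193) = 5.262690.
k * ln(n) = 10 * 5.262690 = 52.626900.
-2L = 992.
BIC = 52.626900 + 992 = 1044.626900, which rounds to 1044.6269.

1044.6269


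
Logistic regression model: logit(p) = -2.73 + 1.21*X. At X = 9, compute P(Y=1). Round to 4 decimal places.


z = -2.73 + 1.21 * 9 = 8.1600.
Sigmoid: P = 1 / (1 + exp(-8.1600)) = 0.9997.

0.9997


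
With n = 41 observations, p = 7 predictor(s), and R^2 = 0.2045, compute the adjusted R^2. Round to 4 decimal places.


Using the formula:
(1 - 0.2045) = 0.7955.
Multiply by 40/33: 0.7955 * 40 = 31.8200, then 31.8200 / 33 = 0.9642.
Adj R^2 = 1 - 0.9642 = 0.0358.

0.0358


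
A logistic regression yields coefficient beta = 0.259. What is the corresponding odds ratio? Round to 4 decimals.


exp(0.259) = 1.2956.
So the odds ratio is 1.2956.

1.2956


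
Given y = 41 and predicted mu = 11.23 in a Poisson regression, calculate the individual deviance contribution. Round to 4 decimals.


y/mu = 41/11.23 = 3.650935 (approx.), and ln(41/11.23) = 1.294983.
y * ln(y/mu) = 41 * 1.294983 = 53.094303.
y - mu = 29.77.
D = 2 * (53.094303 - 29.77) = 46.648606, which rounds to 46.6486.

46.6486


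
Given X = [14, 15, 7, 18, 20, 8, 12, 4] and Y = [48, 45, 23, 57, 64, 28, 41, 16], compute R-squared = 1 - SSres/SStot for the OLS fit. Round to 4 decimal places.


After computing the OLS fit (b0=3.6690, b1=2.9862):
SSres = 23.9586, SStot = 1963.5000.
R^2 = 1 - 23.9586/1963.5000 = 0.9878.

0.9878


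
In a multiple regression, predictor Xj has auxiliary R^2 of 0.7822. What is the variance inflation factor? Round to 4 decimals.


VIF = 1 / (1 - 0.7822).
= 1 / 0.2178 = 4.5914.

4.5914


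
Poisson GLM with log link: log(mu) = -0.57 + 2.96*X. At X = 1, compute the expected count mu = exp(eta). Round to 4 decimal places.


Compute eta = -0.57 + 2.96 * 1 = 2.3900.
Apply inverse link: mu = e^2.3900 = 10.9135.

10.9135


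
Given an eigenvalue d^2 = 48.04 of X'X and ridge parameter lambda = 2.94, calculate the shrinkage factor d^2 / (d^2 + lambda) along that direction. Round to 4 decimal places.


Denominator = d^2 + lambda = 48.04 + 2.94 = 50.9800.
Shrinkage = 48.04 / 50.9800 = 0.9423.

0.9423


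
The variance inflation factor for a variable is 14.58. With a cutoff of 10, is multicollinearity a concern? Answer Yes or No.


Check: VIF = 14.58 vs threshold = 10.
Since 14.58 >= 10, the answer is Yes.

Yes


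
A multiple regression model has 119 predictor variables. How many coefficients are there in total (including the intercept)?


Total coefficients = number of predictors + 1 (for the intercept).
= 119 + 1 = 120.

120


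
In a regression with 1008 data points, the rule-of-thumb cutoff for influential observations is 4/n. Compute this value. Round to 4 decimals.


Cook's distance cutoff = 4/n = 4/1008.
= 0.0040.

0.0040


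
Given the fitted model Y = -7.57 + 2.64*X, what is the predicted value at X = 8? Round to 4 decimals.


Plug X = 8 into Y = -7.57 + 2.64*X:
Y = -7.57 + 21.1200 = 13.5500.

13.5500


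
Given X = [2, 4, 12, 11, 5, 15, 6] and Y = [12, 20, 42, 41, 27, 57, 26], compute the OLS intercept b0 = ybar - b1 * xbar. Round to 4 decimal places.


First find the slope: b1 = 3.1481.
Means: xbar = 7.8571, ybar = 32.1429.
b0 = ybar - b1 * xbar = 32.1429 - 3.1481 * 7.8571 = 7.4074.

7.4074


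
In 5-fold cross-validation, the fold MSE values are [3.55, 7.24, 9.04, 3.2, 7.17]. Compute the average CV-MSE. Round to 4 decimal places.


Sum of fold MSEs = 30.2000.
Average = 30.2000 / 5 = 6.0400.

6.0400


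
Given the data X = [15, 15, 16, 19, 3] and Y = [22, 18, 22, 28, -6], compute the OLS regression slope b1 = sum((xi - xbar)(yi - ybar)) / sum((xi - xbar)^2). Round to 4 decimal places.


The sample means are xbar = 13.6000 and ybar = 16.8000.
Compute S_xx = 151.2000 and S_xy = 323.6000.
Slope b1 = S_xy / S_xx = 323.6000 / 151.2000 = 2.1402.

2.1402


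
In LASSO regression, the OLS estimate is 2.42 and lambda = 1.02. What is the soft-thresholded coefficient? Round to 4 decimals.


|beta_OLS| = 2.42.
lambda = 1.02.
Since |beta| > lambda, coefficient = sign(beta)*(|beta| - lambda) = 1.4000.
Result = 1.4000.

1.4000


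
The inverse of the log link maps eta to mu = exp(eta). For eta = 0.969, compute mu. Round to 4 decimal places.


Apply the inverse link:
mu = e^0.969 = 2.6353.

2.6353


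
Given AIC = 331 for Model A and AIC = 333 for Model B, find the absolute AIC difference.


|AIC_A - AIC_B| = |331 - 333| = 2.
Model A is preferred (lower AIC).

2


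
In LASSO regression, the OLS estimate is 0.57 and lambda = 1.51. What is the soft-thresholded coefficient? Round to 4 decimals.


|beta_OLS| = 0.57.
lambda = 1.51.
Since |beta| <= lambda, the coefficient is set to 0.
Result = 0.0000.

0.0000


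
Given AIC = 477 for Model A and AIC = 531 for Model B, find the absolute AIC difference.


Compute |477 - 531| = 54.
Model A has the smaller AIC.

54


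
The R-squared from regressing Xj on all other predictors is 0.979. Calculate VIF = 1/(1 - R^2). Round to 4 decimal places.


Denominator: 1 - 0.979 = 0.021.
VIF = 1 / 0.021 = 47.6190.

47.6190


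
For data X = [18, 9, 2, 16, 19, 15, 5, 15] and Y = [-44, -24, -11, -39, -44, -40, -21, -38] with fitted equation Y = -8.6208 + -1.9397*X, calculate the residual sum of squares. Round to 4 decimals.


Compute predicted values, then residuals = yi - yhat_i.
Residuals: [-0.4646, 2.0781, 1.5002, 0.6560, 1.4751, -2.2837, -2.6807, -0.2837].
SSres = sum(residual^2) = 21.8731.

21.8731


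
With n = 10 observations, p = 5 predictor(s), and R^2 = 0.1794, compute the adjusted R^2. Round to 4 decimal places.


Plug in: Adj R^2 = 1 - (1 - 0.1794) * 9/4.
= 1 - 0.8206 * 9/4
= 1 - 7.3854 / 4
= 1 - 1.8464 = -0.8464.

-0.8464


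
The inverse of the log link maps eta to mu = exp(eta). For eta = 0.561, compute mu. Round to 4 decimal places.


Apply the inverse link:
mu = e^0.561 = 1.7524.

1.7524


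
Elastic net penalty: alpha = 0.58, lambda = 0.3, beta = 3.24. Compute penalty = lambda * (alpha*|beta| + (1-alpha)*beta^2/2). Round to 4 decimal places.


Compute:
L1 = 0.58 * 3.24 = 1.8792.
L2 = 0.42 * 3.24^2 / 2 = 2.2045.
Penalty = 0.3 * (1.8792 + 2.2045) = 1.2251.

1.2251


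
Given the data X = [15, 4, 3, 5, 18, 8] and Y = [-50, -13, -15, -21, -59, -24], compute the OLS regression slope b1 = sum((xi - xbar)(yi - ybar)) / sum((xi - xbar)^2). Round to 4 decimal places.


First compute the means: xbar = 8.8333, ybar = -30.3333.
Then S_xx = sum((xi - xbar)^2) = 194.8333.
S_xy = sum((xi - xbar)(yi - ybar)) = -598.3333.
b1 = S_xy / S_xx = -598.3333 / 194.8333 = -3.0710.

-3.0710


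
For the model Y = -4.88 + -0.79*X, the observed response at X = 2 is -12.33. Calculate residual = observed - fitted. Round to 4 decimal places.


Compute yhat = -4.88 + (-0.79)(2) = -6.4600.
Residual = actual - predicted = -12.33 - -6.4600 = -5.8700.

-5.8700


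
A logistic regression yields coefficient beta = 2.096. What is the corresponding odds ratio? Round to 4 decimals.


Odds ratio = exp(beta) = exp(2.096).
= 8.1336.

8.1336


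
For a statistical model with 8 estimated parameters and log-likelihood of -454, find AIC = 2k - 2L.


AIC = 2*8 - 2*(-454).
= 16 + 908 = 924.

924


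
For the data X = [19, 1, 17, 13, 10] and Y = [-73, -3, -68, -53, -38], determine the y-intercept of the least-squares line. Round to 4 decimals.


The slope is b1 = -3.9750.
Sample means are xbar = 12.0000 and ybar = -47.0000.
Intercept: b0 = -47.0000 - (-3.9750)(12.0000) = 0.7000.

0.7000


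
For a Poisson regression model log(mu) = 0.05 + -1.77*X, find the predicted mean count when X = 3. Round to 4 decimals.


eta = 0.05 + -1.77 * 3 = -5.2600.
mu = exp(-5.2600) = 0.0052.

0.0052


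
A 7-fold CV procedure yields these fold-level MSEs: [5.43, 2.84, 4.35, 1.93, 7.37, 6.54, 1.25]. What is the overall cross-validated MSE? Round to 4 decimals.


Total MSE across folds = 29.7100.
CV-MSE = 29.7100/7 = 4.2443.

4.2443


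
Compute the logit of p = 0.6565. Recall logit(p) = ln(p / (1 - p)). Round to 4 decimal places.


The odds are p/(1-p) = 0.6565 / 0.3435 = 1.9112.
logit(p) = ln(1.9112) = 0.6477.

0.6477


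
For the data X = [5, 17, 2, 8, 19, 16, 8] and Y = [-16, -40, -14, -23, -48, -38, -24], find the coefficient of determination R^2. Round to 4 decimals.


The fitted line is Y = -7.9785 + -1.9620*X.
SSres = 19.3398, SStot = 1018.0000.
R^2 = 1 - SSres/SStot = 0.9810.

0.9810


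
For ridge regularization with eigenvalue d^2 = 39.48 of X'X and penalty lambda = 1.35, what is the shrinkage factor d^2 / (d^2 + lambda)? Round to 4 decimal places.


Compute the denominator: 39.48 + 1.35 = 40.8300.
Shrinkage factor = 39.48 / 40.8300 = 0.9669.

0.9669


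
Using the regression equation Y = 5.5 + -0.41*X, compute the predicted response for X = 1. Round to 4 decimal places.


Substitute X = 1 into the equation:
Y = 5.5 + -0.41 * 1 = 5.5 + -0.4100 = 5.0900.

5.0900


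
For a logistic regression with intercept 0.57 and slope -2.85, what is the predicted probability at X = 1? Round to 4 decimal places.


Compute z = 0.57 + (-2.85)(1) = -2.2800.
exp(-z) = 9.7767.
P = 1/(1 + 9.7767) = 0.0928.

0.0928


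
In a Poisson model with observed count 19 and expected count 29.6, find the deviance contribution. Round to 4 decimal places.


Compute y*ln(y/mu) = 19*ln(19/29.6) = 19*-0.443335 = -8.423365.
y - mu = -10.6.
D = 2*(-8.423365 - (-10.6)) = 4.353270, which rounds to 4.3533.

4.3533


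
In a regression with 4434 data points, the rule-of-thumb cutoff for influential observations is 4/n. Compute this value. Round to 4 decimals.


The threshold is 4/n.
4/4434 = 0.0009.

0.0009


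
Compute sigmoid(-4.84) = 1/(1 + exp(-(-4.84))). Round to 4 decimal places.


Compute exp(4.8400) = 126.4694.
Sigmoid = 1 / (1 + 126.4694) = 1 / 127.4694 = 0.0078.

0.0078


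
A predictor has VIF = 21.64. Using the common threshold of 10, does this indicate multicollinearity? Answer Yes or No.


Check: VIF = 21.64 vs threshold = 10.
Since 21.64 >= 10, the answer is Yes.

Yes


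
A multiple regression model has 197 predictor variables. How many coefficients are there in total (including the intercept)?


Including the intercept, the model has 197 predictor coefficients + 1 intercept.
Total = 198.

198


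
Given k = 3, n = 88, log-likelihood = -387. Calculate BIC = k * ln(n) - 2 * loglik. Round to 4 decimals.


Compute k*ln(n) = 3*ln(88) = 3*4.477337 = 13.432011.
Then -2*loglik = 774.
BIC = 13.432011 + 774 = 787.432011, which rounds to 787.4320.

787.4320


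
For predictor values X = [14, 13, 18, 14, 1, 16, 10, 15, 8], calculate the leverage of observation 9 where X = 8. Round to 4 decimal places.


Mean of X: xbar = 12.1111.
SXX = 210.8889.
For X = 8: h = 1/9 + (8 - 12.1111)^2/210.8889 = 0.1913.

0.1913


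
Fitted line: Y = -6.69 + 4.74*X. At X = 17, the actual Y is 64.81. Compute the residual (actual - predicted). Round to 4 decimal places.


Predicted = -6.69 + 4.74 * 17 = 73.8900.
Residual = 64.81 - 73.8900 = -9.0800.

-9.0800


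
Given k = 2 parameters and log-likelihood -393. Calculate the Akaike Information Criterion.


Compute:
2k = 2*2 = 4.
-2*loglik = -2*(-393) = 786.
AIC = 4 + 786 = 790.

790


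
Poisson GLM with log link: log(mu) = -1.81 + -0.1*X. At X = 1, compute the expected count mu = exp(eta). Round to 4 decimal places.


eta = -1.81 + -0.1 * 1 = -1.9100.
mu = exp(-1.9100) = 0.1481.

0.1481


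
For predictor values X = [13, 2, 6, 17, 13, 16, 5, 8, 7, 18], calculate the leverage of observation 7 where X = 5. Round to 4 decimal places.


Compute xbar = 10.5000 with n = 10 observations.
SXX = 282.5000.
Leverage = 1/10 + (5 - 10.5000)^2/282.5000 = 0.2071.

0.2071


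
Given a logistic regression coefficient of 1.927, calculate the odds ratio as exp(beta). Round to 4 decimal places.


The odds ratio is computed as:
OR = e^(1.927) = 6.8689.

6.8689


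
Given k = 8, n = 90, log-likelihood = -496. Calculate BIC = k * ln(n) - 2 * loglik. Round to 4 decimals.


k * ln(n) = 8 * ln(90) = 8 * 4.499810 = 35.998480.
-2 * loglik = -2 * (-496) = 992.
BIC = 35.998480 + 992 = 1027.998480, which rounds to 1027.9985.

1027.9985


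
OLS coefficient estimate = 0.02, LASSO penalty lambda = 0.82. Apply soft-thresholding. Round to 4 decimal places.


|beta_OLS| = 0.02.
lambda = 0.82.
Since |beta| <= lambda, the coefficient is set to 0.
Result = 0.0000.

0.0000


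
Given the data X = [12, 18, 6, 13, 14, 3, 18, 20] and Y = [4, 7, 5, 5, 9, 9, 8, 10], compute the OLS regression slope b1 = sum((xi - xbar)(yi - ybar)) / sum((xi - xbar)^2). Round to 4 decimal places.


The sample means are xbar = 13.0000 and ybar = 7.1250.
Compute S_xx = 250.0000 and S_xy = 25.0000.
Slope b1 = S_xy / S_xx = 25.0000 / 250.0000 = 0.1000.

0.1000


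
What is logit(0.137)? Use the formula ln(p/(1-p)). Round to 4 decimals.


The odds are p/(1-p) = 0.137 / 0.863 = 0.1587.
logit(p) = ln(0.1587) = -1.8404.

-1.8404


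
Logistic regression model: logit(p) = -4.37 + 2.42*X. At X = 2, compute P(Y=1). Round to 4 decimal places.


Linear predictor: z = -4.37 + 2.42 * 2 = 0.4700.
P = 1/(1 + exp(-0.4700)) = 1/(1 + 0.6250) = 0.6154.

0.6154


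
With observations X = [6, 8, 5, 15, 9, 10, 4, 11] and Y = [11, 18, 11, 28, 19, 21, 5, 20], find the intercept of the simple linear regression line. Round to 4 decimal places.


First find the slope: b1 = 1.9500.
Means: xbar = 8.5000, ybar = 16.6250.
b0 = ybar - b1 * xbar = 16.6250 - 1.9500 * 8.5000 = 0.0500.

0.0500


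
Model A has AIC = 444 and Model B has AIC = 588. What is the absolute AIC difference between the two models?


Compute |444 - 588| = 144.
Model A has the smaller AIC.

144


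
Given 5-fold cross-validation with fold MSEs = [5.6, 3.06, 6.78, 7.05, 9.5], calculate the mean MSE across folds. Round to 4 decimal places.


Sum of fold MSEs = 31.9900.
Average = 31.9900 / 5 = 6.3980.

6.3980


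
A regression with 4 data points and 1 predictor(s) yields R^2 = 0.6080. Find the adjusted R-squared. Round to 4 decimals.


Using the formula:
(1 - 0.6080) = 0.3920.
Multiply by 3/2: 0.3920 * 3 = 1.1760, then 1.1760 / 2 = 0.5880.
Adj R^2 = 1 - 0.5880 = 0.4120.

0.4120


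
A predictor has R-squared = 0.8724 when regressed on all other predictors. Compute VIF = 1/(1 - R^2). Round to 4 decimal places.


VIF = 1 / (1 - 0.8724).
= 1 / 0.1276 = 7.8370.

7.8370


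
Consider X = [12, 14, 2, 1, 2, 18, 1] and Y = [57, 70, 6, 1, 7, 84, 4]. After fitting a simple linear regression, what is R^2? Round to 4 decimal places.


The fitted line is Y = -2.7069 + 4.9590*X.
SSres = 23.4666, SStot = 7815.4286.
R^2 = 1 - SSres/SStot = 0.9970.

0.9970


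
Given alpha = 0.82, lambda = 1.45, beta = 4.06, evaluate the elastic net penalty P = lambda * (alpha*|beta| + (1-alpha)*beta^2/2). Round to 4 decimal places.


Compute:
L1 = 0.82 * 4.06 = 3.3292.
L2 = 0.18 * 4.06^2 / 2 = 1.4835.
Penalty = 1.45 * (3.3292 + 1.4835) = 6.9784.

6.9784


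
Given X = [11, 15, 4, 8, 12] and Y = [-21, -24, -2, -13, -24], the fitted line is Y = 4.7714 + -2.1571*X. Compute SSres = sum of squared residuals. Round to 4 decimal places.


Compute predicted values, then residuals = yi - yhat_i.
Residuals: [-2.0433, 3.5851, 1.8570, -0.5146, -2.8862].
SSres = sum(residual^2) = 29.0714.

29.0714


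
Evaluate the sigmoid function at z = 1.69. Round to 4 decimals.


Compute exp(-1.6900) = 0.1845.
Sigmoid = 1 / (1 + 0.1845) = 1 / 1.1845 = 0.8442.

0.8442


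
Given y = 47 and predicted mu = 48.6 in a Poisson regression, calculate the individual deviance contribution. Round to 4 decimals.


Compute y*ln(y/mu) = 47*ln(47/48.6) = 47*-0.033476 = -1.573372.
y - mu = -1.6.
D = 2*(-1.573372 - (-1.6)) = 0.053256, which rounds to 0.0533.

0.0533


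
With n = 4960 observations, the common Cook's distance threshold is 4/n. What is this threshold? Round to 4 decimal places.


Cook's distance cutoff = 4/n = 4/4960.
= 0.0008.

0.0008


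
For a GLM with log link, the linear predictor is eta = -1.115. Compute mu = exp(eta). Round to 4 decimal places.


Apply the inverse link:
mu = e^-1.115 = 0.3279.

0.3279


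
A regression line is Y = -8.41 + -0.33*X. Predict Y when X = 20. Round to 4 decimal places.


Plug X = 20 into Y = -8.41 + -0.33*X:
Y = -8.41 + -6.6000 = -15.0100.

-15.0100


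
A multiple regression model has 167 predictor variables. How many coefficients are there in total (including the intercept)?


Each predictor gets one coefficient, plus one intercept.
Total parameters = 167 + 1 = 168.

168


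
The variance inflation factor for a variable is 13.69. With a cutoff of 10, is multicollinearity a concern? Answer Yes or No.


Check: VIF = 13.69 vs threshold = 10.
Since 13.69 >= 10, the answer is Yes.

Yes


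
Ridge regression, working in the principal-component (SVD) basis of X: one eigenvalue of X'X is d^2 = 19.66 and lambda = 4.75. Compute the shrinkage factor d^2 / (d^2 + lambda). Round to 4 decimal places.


Denominator = d^2 + lambda = 19.66 + 4.75 = 24.4100.
Shrinkage = 19.66 / 24.4100 = 0.8054.

0.8054


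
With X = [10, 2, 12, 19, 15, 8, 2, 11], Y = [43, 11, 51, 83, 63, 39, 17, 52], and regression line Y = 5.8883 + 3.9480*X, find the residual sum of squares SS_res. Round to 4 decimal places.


For each point, residual = actual - predicted.
Residuals: [-2.3683, -2.7843, -2.2643, 2.0997, -2.1083, 1.5277, 3.2157, 2.6837].
Sum of squared residuals = 47.2187.

47.2187


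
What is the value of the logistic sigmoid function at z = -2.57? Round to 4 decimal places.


First, exp(2.5700) = 13.0658.
Then sigma(z) = 1/(1 + 13.0658) = 0.0711.

0.0711


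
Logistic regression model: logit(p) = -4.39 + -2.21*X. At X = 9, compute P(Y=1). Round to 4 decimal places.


z = -4.39 + -2.21 * 9 = -24.2800.
Sigmoid: P = 1 / (1 + exp(24.2800)) = 0.0000.

0.0000


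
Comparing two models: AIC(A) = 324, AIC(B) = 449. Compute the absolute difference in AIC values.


Compute |324 - 449| = 125.
Model A has the smaller AIC.

125


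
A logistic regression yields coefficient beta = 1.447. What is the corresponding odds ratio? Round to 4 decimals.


exp(1.447) = 4.2503.
So the odds ratio is 4.2503.

4.2503


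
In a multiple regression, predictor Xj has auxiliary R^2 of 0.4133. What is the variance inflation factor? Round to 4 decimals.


Using VIF = 1/(1 - R^2_j):
1 - 0.4133 = 0.5867.
VIF = 1.7044.

1.7044


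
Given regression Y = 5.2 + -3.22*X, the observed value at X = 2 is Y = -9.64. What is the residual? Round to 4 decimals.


Predicted = 5.2 + -3.22 * 2 = -1.2400.
Residual = -9.64 - -1.2400 = -8.4000.

-8.4000


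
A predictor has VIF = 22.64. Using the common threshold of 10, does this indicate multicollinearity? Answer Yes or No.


Check: VIF = 22.64 vs threshold = 10.
Since 22.64 >= 10, the answer is Yes.

Yes


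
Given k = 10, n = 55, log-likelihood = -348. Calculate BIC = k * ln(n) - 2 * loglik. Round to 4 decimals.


k * ln(n) = 10 * ln(55) = 10 * 4.007333 = 40.073330.
-2 * loglik = -2 * (-348) = 696.
BIC = 40.073330 + 696 = 736.073330, which rounds to 736.0733.

736.0733


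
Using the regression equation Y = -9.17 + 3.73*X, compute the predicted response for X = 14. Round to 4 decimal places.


Plug X = 14 into Y = -9.17 + 3.73*X:
Y = -9.17 + 52.2200 = 43.0500.

43.0500


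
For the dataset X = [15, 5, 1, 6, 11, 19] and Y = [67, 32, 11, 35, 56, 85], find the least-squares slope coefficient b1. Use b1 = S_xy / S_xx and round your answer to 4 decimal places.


The sample means are xbar = 9.5000 and ybar = 47.6667.
Compute S_xx = 227.5000 and S_xy = 900.0000.
Slope b1 = S_xy / S_xx = 900.0000 / 227.5000 = 3.9560.

3.9560


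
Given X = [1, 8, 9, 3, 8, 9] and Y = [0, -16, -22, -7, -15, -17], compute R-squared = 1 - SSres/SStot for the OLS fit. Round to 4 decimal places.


After computing the OLS fit (b0=1.2921, b1=-2.2303):
SSres = 19.6854, SStot = 314.8333.
R^2 = 1 - 19.6854/314.8333 = 0.9375.

0.9375


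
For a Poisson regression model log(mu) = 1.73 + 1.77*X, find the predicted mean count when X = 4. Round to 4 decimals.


Linear predictor: eta = 1.73 + (1.77)(4) = 8.8100.
Expected count: mu = exp(8.8100) = 6700.9193.

6700.9193


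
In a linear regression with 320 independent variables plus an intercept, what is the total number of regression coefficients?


Including the intercept, the model has 320 predictor coefficients + 1 intercept.
Total = 321.

321


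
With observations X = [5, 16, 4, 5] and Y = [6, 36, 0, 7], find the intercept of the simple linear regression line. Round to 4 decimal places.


Compute b1 = 2.8196 from the OLS formula.
With xbar = 7.5000 and ybar = 12.2500, the intercept is:
b0 = 12.2500 - 2.8196 * 7.5000 = -8.8969.

-8.8969


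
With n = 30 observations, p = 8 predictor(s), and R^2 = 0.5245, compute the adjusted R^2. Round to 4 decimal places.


Using the formula:
(1 - 0.5245) = 0.4755.
Multiply by 29/21: 0.4755 * 29 = 13.7895, then 13.7895 / 21 = 0.6566.
Adj R^2 = 1 - 0.6566 = 0.3434.

0.3434


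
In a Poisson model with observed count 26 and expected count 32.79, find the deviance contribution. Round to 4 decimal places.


Compute y*ln(y/mu) = 26*ln(26/32.79) = 26*-0.232027 = -6.032702.
y - mu = -6.79.
D = 2*(-6.032702 - (-6.79)) = 1.514596, which rounds to 1.5146.

1.5146


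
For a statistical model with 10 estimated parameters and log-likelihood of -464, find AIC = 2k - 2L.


AIC = 2*10 - 2*(-464).
= 20 + 928 = 948.

948


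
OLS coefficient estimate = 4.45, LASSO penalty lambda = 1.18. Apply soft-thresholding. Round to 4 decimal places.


Absolute value: |4.45| = 4.45.
Compare to lambda = 1.18.
Since |beta| > lambda, coefficient = sign(beta)*(|beta| - lambda) = 3.2700.

3.2700


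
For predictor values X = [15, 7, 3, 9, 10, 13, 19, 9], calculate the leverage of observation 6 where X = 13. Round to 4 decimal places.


Compute xbar = 10.6250 with n = 8 observations.
SXX = 171.8750.
Leverage = 1/8 + (13 - 10.6250)^2/171.8750 = 0.1578.

0.1578


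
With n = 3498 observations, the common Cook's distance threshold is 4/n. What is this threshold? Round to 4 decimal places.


Cook's distance cutoff = 4/n = 4/3498.
= 0.0011.

0.0011


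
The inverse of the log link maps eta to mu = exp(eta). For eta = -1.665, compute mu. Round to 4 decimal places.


mu = exp(eta) = exp(-1.665).
= 0.1892.

0.1892


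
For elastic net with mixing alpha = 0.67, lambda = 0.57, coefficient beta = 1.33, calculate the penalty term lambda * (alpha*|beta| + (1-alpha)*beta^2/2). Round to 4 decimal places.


L1 component = 0.67 * |1.33| = 0.8911.
L2 component = 0.33 * 1.33^2 / 2 = 0.2919.
Penalty = 0.57 * (0.8911 + 0.2919) = 0.57 * 1.1830 = 0.6743.

0.6743


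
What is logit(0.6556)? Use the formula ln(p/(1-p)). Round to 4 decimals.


1 - p = 0.3444.
p/(1-p) = 1.9036.
logit = ln(1.9036) = 0.6437.

0.6437


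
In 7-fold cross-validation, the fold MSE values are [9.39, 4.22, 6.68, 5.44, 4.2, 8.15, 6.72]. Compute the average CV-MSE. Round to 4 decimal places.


Total MSE across folds = 44.8000.
CV-MSE = 44.8000/7 = 6.4000.

6.4000


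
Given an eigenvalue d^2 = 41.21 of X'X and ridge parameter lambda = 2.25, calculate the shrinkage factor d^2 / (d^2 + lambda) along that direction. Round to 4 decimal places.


Compute the denominator: 41.21 + 2.25 = 43.4600.
Shrinkage factor = 41.21 / 43.4600 = 0.9482.

0.9482


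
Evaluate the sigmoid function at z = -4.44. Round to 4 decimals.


Compute exp(4.4400) = 84.7749.
Sigmoid = 1 / (1 + 84.7749) = 1 / 85.7749 = 0.0117.

0.0117


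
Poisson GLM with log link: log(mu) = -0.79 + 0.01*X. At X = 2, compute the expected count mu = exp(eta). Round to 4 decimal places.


Compute eta = -0.79 + 0.01 * 2 = -0.7700.
Apply inverse link: mu = e^-0.7700 = 0.4630.

0.4630


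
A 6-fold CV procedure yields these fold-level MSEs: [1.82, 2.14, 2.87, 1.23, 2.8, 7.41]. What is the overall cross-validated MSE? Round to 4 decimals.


Total MSE across folds = 18.2700.
CV-MSE = 18.2700/6 = 3.0450.

3.0450


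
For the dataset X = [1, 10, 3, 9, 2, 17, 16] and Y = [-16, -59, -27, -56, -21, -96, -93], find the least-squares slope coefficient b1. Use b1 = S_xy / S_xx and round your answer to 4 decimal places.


Calculate xbar = 8.2857, ybar = -52.5714.
S_xx = 259.4286, S_xy = -1303.8571.
Using b1 = S_xy / S_xx = -1303.8571 / 259.4286, we get b1 = -5.0259.

-5.0259


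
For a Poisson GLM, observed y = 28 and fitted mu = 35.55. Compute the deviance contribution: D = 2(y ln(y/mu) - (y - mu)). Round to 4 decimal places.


First: ln(28/35.55) = -0.238736.
Then: 28 * -0.238736 = -6.684608.
y - mu = 28 - 35.55 = -7.55.
D = 2(-6.684608 - -7.55) = 1.730784, which rounds to 1.7308.

1.7308


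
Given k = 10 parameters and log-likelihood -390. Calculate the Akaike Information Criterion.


AIC = 2k - 2*loglik = 2(10) - 2(-390).
= 20 + 780 = 800.

800


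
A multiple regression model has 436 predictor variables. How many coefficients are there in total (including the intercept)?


Each predictor gets one coefficient, plus one intercept.
Total parameters = 436 + 1 = 437.

437


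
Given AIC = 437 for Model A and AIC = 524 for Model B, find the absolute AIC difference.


Absolute difference = |437 - 524| = 87.
The model with lower AIC (A) is preferred.

87


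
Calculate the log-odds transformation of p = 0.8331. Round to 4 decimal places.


Compute the odds: 0.8331/0.1669 = 4.9916.
Take the natural log: ln(4.9916) = 1.6078.

1.6078


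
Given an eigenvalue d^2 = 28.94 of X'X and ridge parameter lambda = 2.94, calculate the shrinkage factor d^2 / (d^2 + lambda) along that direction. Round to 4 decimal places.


d^2 + lambda = 28.94 + 2.94 = 31.8800.
Shrinkage factor = 28.94/31.8800 = 0.9078.

0.9078


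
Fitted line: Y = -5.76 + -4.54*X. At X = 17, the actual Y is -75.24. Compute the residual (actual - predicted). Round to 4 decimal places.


Compute yhat = -5.76 + (-4.54)(17) = -82.9400.
Residual = actual - predicted = -75.24 - -82.9400 = 7.7000.

7.7000


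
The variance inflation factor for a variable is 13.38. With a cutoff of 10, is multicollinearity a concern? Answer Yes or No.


The threshold is 10.
VIF = 13.38 is >= 10.
Multicollinearity indication: Yes.

Yes


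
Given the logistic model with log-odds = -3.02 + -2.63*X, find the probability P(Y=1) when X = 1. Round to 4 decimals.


z = -3.02 + -2.63 * 1 = -5.6500.
Sigmoid: P = 1 / (1 + exp(5.6500)) = 0.0035.

0.0035


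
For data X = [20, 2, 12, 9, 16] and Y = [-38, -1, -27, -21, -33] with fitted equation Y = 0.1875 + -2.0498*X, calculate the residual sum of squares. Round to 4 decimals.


Compute predicted values, then residuals = yi - yhat_i.
Residuals: [2.8085, 2.9121, -2.5899, -2.7393, -0.3907].
SSres = sum(residual^2) = 30.7320.

30.7320
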